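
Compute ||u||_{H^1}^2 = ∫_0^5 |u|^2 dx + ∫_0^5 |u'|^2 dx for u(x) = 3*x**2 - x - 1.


||u||_{H^1}^2 = 35185/6

The H^1 norm (squared) on an interval (0, L) is
  ||u||_{H^1}^2 = ∫_0^L u(x)^2 dx + ∫_0^L u'(x)^2 dx.
Compute u'(x) = 6*x - 1.
Then u(x)^2 = 9*x**4 - 6*x**3 - 5*x**2 + 2*x + 1 and u'(x)^2 = 36*x**2 - 12*x + 1.
Integrate each monomial from 0 to 5 using ∫_0^5 c·x^n dx = c·5^(n+1)/(n+1):
  ∫_0^5 u(x)^2 dx = ∫_0^5 (9*x^4 - 6*x^3 - 5*x^2 + 2*x + 1) dx. Term by term:
    ∫_0^5 9*x^4 dx = 5625;  ∫_0^5 -6*x^3 dx = -1875/2;  ∫_0^5 -5*x^2 dx = -625/3;
    ∫_0^5 2*x dx = 25;  ∫_0^5 1 dx = 5.
  Sum: 5625 − 1875/2 − 625/3 + 25 + 5 = 27055/6.
  ∫_0^5 u'(x)^2 dx = ∫_0^5 (36*x^2 - 12*x + 1) dx. Term by term:
    ∫_0^5 36*x^2 dx = 1500;  ∫_0^5 -12*x dx = -150;  ∫_0^5 1 dx = 5.
  Sum: 1500 − 150 + 5 = 1355.
Adding: ||u||_{H^1}^2 = 27055/6 + 1355 = 35185/6.


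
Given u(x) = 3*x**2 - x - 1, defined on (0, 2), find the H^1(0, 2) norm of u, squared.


||u||_{H^1}^2 = 1504/15

The H^1 norm (squared) on an interval (0, L) is
  ||u||_{H^1}^2 = ∫_0^L u(x)^2 dx + ∫_0^L u'(x)^2 dx.
Compute u'(x) = 6*x - 1.
Then u(x)^2 = 9*x**4 - 6*x**3 - 5*x**2 + 2*x + 1 and u'(x)^2 = 36*x**2 - 12*x + 1.
Integrate each monomial from 0 to 2 using ∫_0^2 c·x^n dx = c·2^(n+1)/(n+1):
  ∫_0^2 u(x)^2 dx = ∫_0^2 (9*x^4 - 6*x^3 - 5*x^2 + 2*x + 1) dx. Term by term:
    ∫_0^2 9*x^4 dx = 288/5;  ∫_0^2 -6*x^3 dx = -24;  ∫_0^2 -5*x^2 dx = -40/3;
    ∫_0^2 2*x dx = 4;  ∫_0^2 1 dx = 2.
  Sum: 288/5 − 24 − 40/3 + 4 + 2 = 394/15.
  ∫_0^2 u'(x)^2 dx = ∫_0^2 (36*x^2 - 12*x + 1) dx. Term by term:
    ∫_0^2 36*x^2 dx = 96;  ∫_0^2 -12*x dx = -24;  ∫_0^2 1 dx = 2.
  Sum: 96 − 24 + 2 = 74.
Adding: ||u||_{H^1}^2 = 394/15 + 74 = 1504/15.


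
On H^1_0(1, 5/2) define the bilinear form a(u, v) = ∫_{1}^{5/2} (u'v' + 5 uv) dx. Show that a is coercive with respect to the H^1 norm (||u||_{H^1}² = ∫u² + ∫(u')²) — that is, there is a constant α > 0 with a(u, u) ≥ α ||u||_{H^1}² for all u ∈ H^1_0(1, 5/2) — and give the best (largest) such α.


α = 1

Coercivity of a(·,·) on H^1_0(1, 5/2) means a(u, u) ≥ α ||u||_{H^1}² for every u ∈ H^1_0.
The interval has length L = 3/2, and Poincaré/coercivity depend only on L. Here a(u, u) = ∫(u')² + (5)·∫u².
Here c = 5 ≥ 1, so a(u,u) = ∫(u')² + c∫u² ≥ ∫(u')² + ∫u² = ||u||_{H^1}², i.e. α = 1 works. No larger α is possible: a(u,u) ≥ α||u||_{H^1}² means (1−α)∫(u')² ≥ (α−c)∫u², and for the modes u_n = sin(nπ(x−x₀)/L) (x₀ the left endpoint) one has ∫u_n²/∫(u_n')² = (L/(nπ))² → 0, so a(u_n,u_n)/||u_n||_{H^1}² → 1. Hence the optimal constant is α = 1.
Therefore α = 1.


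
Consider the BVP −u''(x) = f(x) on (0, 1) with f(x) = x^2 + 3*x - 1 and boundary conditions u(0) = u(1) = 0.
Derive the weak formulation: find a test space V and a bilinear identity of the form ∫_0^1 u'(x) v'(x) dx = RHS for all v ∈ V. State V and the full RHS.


V = H^1_0(0, 1) (so v(0) = v(1) = 0); weak form: ∫_0^1 u'v' dx = ∫_0^1 (x^2 + 3*x - 1) v dx for all v ∈ V.

Multiply both sides by a test function v and integrate from 0 to 1:
  ∫_0^1 −u''(x) v(x) dx = ∫_0^1 f(x) v(x) dx.
Integrate the LHS by parts once:
  ∫_0^1 −u'' v dx = −[u'(x) v(x)]_0^1 + ∫_0^1 u'(x) v'(x) dx.
Thus ∫_0^1 u'(x) v'(x) dx = ∫_0^1 f(x) v(x) dx + [u'(x) v(x)]_0^1.
Choose V so that boundary terms are either known or forced to vanish.
u is Dirichlet: u(0) = u(1) = 0. Let V = H^1_0(0, 1); then v(0) = v(1) = 0, and [u' v]_0^1 = 0.
Weak formulation: find u (satisfying any essential BC) such that ∫_0^1 u'(x) v'(x) dx = ∫_0^1 f v dx for all v ∈ V.
Substituting f(x) = x^2 + 3*x - 1, the right-hand side is ∫_0^1 (x^2 + 3*x - 1) v dx.


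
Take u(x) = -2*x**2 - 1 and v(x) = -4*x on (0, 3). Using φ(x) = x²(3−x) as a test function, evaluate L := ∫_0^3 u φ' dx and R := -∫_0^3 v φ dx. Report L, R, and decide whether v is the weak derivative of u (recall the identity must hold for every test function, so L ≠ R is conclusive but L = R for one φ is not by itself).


LHS = 243/5, RHS = 243/5. Yes, v = u' weakly.

u(x) = -2*x**2 - 1, classical derivative u'(x) = -4*x.
φ(x) = x²(3−x), so φ'(x) = 3*x*(2 - x).
Note φ(0) = φ(3) = 0, so the boundary term u·φ vanishes.
LHS = ∫_0^3 u(x) φ'(x) dx = ∫_0^3 (6*x^4 - 12*x^3 + 3*x^2 - 6*x) dx. Term by term:
  ∫_0^3 6*x^4 dx = 1458/5;  ∫_0^3 -12*x^3 dx = -243;  ∫_0^3 3*x^2 dx = 27;
  ∫_0^3 -6*x dx = -27.
Sum: 1458/5 − 243 + 27 − 27 = 243/5.
So LHS = 243/5.
∫_0^3 v(x) φ(x) dx = ∫_0^3 (4*x^4 - 12*x^3) dx. Term by term:
  ∫_0^3 4*x^4 dx = 972/5;  ∫_0^3 -12*x^3 dx = -243.
Sum: 972/5 − 243 = -243/5.
So RHS = -∫_0^3 v(x) φ(x) dx = 243/5.
LHS = RHS, so the identity holds for this test φ.
Moreover u is smooth here and v(x) = u'(x) = -4*x pointwise, so the identity holds for every test function. Hence v is the weak derivative of u.


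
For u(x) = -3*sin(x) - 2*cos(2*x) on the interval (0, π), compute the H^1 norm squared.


||u||_{H^1(0,π)}^2 = -40 + 19*π

u'(x) = 4*sin(2*x) - 3*cos(x).
Expand u² and (u')² and integrate term by term on (0, π), using: for integers n ≥ 1, ∫_0^π sin²(nx) dx = ∫_0^π cos²(nx) dx = π/2; for n ≠ n', ∫_0^π sin(nx)sin(n'x) dx = ∫_0^π cos(nx)cos(n'x) dx = 0; and by product-to-sum, ∫_0^π sin(nx)cos(n'x) dx = ½∫_0^π [sin((n+n')x) + sin((n−n')x)] dx, which is 0 when n+n' is even and 2n/(n²−n'²) when n+n' is odd (it need not vanish on (0, π)).
  u² squared terms: (-3)²·∫sin(x)² dx = 9·π/2 = 9*π/2;  (-2)²·∫cos(2x)² dx = 4·π/2 = 2*π.
  u² cross terms: 2·(-3)·(-2)·∫sin(x)·cos(2x) dx = 12·(-2/3) = -8.
  So ∫_0^π u² dx = 9*π/2 + 2*π − 8 = -8 + 13*π/2.
  (u')² squared terms: (-3)²·∫cos(x)² dx = 9·π/2 = 9*π/2;  (4)²·∫sin(2x)² dx = 16·π/2 = 8*π.
  (u')² cross terms: 2·(-3)·(4)·∫cos(x)·sin(2x) dx = -24·(4/3) = -32.
  So ∫_0^π (u')² dx = 9*π/2 + 8*π − 32 = -32 + 25*π/2.
||u||_{H^1}^2 = (-8 + 13*π/2) + (-32 + 25*π/2) = -40 + 19*π.


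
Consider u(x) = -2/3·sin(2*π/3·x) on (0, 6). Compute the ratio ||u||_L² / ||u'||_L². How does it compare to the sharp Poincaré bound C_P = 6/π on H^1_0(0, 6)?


||u||_L² / ||u'||_L² = 3/(2*π) < C_P = 6/π.

u(x) = -2/3·sin(2*π/3·x), so u'(x) = -4*π*cos(2*π*x/3)/9.
Writing u(x) = A·sin(kπx/L) with A = -2/3 and k = 4, use ∫_0^L sin²(kπx/L) dx = L/2 and ∫_0^L cos²(kπx/L) dx = L/2.
u² = 4/9·sin²(2*π/3·x) and (u')² = 16*π^2/81·cos²(2*π/3·x), and each of sin², cos² integrates to L/2 = 3 over (0, 6).
∫_0^6 u² dx = 4/3, so ||u||_L² = 2*sqrt(3)/3.
∫_0^6 (u')² dx = 16*π^2/27, so ||u'||_L² = 4*sqrt(3)*π/9.
Ratio ||u||_L² / ||u'||_L² = 3/(2*π).
Sharp Poincaré constant on H^1_0(0, 6) is C_P = L/π = 6/π, achieved by sin(π/6·x).
This is the k = 4 harmonic; the ratio L/(kπ) is strictly less than C_P = L/π, consistent with the sharp inequality ||u||_L² ≤ C_P ||u'||_L².


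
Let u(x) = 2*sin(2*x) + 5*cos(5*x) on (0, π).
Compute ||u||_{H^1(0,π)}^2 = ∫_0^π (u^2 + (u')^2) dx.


||u||_{H^1(0,π)}^2 = -2080/21 + 335*π

u'(x) = -25*sin(5*x) + 4*cos(2*x).
Expand u² and (u')² and integrate term by term on (0, π), using: for integers n ≥ 1, ∫_0^π sin²(nx) dx = ∫_0^π cos²(nx) dx = π/2; for n ≠ n', ∫_0^π sin(nx)sin(n'x) dx = ∫_0^π cos(nx)cos(n'x) dx = 0; and by product-to-sum, ∫_0^π sin(nx)cos(n'x) dx = ½∫_0^π [sin((n+n')x) + sin((n−n')x)] dx, which is 0 when n+n' is even and 2n/(n²−n'²) when n+n' is odd (it need not vanish on (0, π)).
  u² squared terms: (2)²·∫sin(2x)² dx = 4·π/2 = 2*π;  (5)²·∫cos(5x)² dx = 25·π/2 = 25*π/2.
  u² cross terms: 2·(2)·(5)·∫sin(2x)·cos(5x) dx = 20·(-4/21) = -80/21.
  So ∫_0^π u² dx = 2*π + 25*π/2 − 80/21 = -80/21 + 29*π/2.
  (u')² squared terms: (-25)²·∫sin(5x)² dx = 625·π/2 = 625*π/2;  (4)²·∫cos(2x)² dx = 16·π/2 = 8*π.
  (u')² cross terms: 2·(-25)·(4)·∫sin(5x)·cos(2x) dx = -200·(10/21) = -2000/21.
  So ∫_0^π (u')² dx = 625*π/2 + 8*π − 2000/21 = -2000/21 + 641*π/2.
||u||_{H^1}^2 = (-80/21 + 29*π/2) + (-2000/21 + 641*π/2) = -2080/21 + 335*π.


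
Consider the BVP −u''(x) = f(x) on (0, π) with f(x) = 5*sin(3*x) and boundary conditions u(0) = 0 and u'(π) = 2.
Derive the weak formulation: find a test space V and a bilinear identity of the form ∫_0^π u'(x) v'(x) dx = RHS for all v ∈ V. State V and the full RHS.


V = {v ∈ H^1(0, π) : v(0) = 0} (test functions vanish at x = 0 where u is specified); weak form: ∫_0^π u'v' dx = ∫_0^π (5*sin(3*x)) v dx + 2·v(π) for all v ∈ V.

Multiply both sides by a test function v and integrate from 0 to π:
  ∫_0^π −u''(x) v(x) dx = ∫_0^π f(x) v(x) dx.
Integrate the LHS by parts once:
  ∫_0^π −u'' v dx = −[u'(x) v(x)]_0^π + ∫_0^π u'(x) v'(x) dx.
Thus ∫_0^π u'(x) v'(x) dx = ∫_0^π f(x) v(x) dx + [u'(x) v(x)]_0^π.
Choose V so that boundary terms are either known or forced to vanish.
Mixed BC: u(0) = 0 (Dirichlet) and u'(π) = 2 (Neumann). Define V = {v ∈ H^1(0, π) : v(0) = 0}. Then [u' v]_0^π = u'(π)·v(π) − u'(0)·0 = 2·v(π).
Weak formulation: find u (satisfying any essential BC) such that ∫_0^π u'(x) v'(x) dx = ∫_0^π f v dx + 2·v(π) for all v ∈ V (Dirichlet at 0 absorbed into V; Neumann datum at x = π contributes the boundary term).
Substituting f(x) = 5*sin(3*x), the right-hand side is ∫_0^π (5*sin(3*x)) v dx + 2·v(π).


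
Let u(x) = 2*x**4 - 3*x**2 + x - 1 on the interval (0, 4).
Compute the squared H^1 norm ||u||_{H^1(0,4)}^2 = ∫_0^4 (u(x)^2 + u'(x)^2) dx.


||u||_{H^1}^2 = 70486088/315

The H^1 norm (squared) on an interval (0, L) is
  ||u||_{H^1}^2 = ∫_0^L u(x)^2 dx + ∫_0^L u'(x)^2 dx.
Compute u'(x) = 8*x**3 - 6*x + 1.
Then u(x)^2 = 4*x**8 - 12*x**6 + 4*x**5 + 5*x**4 - 6*x**3 + 7*x**2 - 2*x + 1 and u'(x)^2 = 64*x**6 - 96*x**4 + 16*x**3 + 36*x**2 - 12*x + 1.
Integrate each monomial from 0 to 4 using ∫_0^4 c·x^n dx = c·4^(n+1)/(n+1):
  ∫_0^4 u(x)^2 dx = ∫_0^4 (4*x^8 - 12*x^6 + 4*x^5 + 5*x^4 - 6*x^3 + 7*x^2 - 2*x + 1) dx. Term by term:
    ∫_0^4 4*x^8 dx = 1048576/9;  ∫_0^4 -12*x^6 dx = -196608/7;  ∫_0^4 4*x^5 dx = 8192/3;
    ∫_0^4 5*x^4 dx = 1024;  ∫_0^4 -6*x^3 dx = -384;  ∫_0^4 7*x^2 dx = 448/3;
    ∫_0^4 -2*x dx = -16;  ∫_0^4 1 dx = 4.
  Sum: 1048576/9 − 196608/7 + 8192/3 + 1024 − 384 + 448/3 − 16 + 4 = 5791564/63.
  ∫_0^4 u'(x)^2 dx = ∫_0^4 (64*x^6 - 96*x^4 + 16*x^3 + 36*x^2 - 12*x + 1) dx. Term by term:
    ∫_0^4 64*x^6 dx = 1048576/7;  ∫_0^4 -96*x^4 dx = -98304/5;  ∫_0^4 16*x^3 dx = 1024;
    ∫_0^4 36*x^2 dx = 768;  ∫_0^4 -12*x dx = -96;  ∫_0^4 1 dx = 4.
  Sum: 1048576/7 − 98304/5 + 1024 + 768 − 96 + 4 = 4614252/35.
Adding: ||u||_{H^1}^2 = 5791564/63 + 4614252/35 = 70486088/315.


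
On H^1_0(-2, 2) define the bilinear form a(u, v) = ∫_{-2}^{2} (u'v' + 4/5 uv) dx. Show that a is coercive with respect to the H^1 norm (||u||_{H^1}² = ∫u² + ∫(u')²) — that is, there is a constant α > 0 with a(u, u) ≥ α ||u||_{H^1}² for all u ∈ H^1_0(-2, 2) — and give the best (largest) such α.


α = (π^2 + 64/5)/(π^2 + 16)

Coercivity of a(·,·) on H^1_0(-2, 2) means a(u, u) ≥ α ||u||_{H^1}² for every u ∈ H^1_0.
The interval has length L = 4, and Poincaré/coercivity depend only on L. Here a(u, u) = ∫(u')² + (4/5)·∫u².
Here 0 < c = 4/5 < 1. The condition a(u,u) ≥ α||u||_{H^1}² reads (1−α)∫(u')² ≥ (α−c)∫u². Any admissible α is ≤ 1 (rapidly oscillating u have ∫u²/∫(u')² → 0), and α = 1 would force 0 ≥ (1−c)∫u², impossible since c < 1; so 1−α > 0. By the sharp Poincaré inequality on H^1_0 of an interval of length L, ∫(u')² ≥ (π/L)²∫u² with equality for the first sine mode sin(π(x−x₀)/L) (x₀ the left endpoint), so the inequality holds for all u iff (1−α)(π/L)² ≥ α − c, i.e. α ≤ ((π/L)² + c)/((π/L)² + 1) = (1 + c(L/π)²)/(1 + (L/π)²). With (π/L)² = π^2/16 and c = 4/5, the largest admissible constant is α = ((π/L)² + c)/((π/L)² + 1).
Simplifying, α = (π^2 + 64/5)/(π^2 + 16).


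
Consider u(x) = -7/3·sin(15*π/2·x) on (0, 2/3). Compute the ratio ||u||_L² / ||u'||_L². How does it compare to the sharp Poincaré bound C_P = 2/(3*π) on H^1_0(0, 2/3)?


||u||_L² / ||u'||_L² = 2/(15*π) < C_P = 2/(3*π).

u(x) = -7/3·sin(15*π/2·x), so u'(x) = -35*π*cos(15*π*x/2)/2.
Writing u(x) = A·sin(kπx/L) with A = -7/3 and k = 5, use ∫_0^L sin²(kπx/L) dx = L/2 and ∫_0^L cos²(kπx/L) dx = L/2.
u² = 49/9·sin²(15*π/2·x) and (u')² = 1225*π^2/4·cos²(15*π/2·x), and each of sin², cos² integrates to L/2 = 1/3 over (0, 2/3).
∫_0^2/3 u² dx = 49/27, so ||u||_L² = 7*sqrt(3)/9.
∫_0^2/3 (u')² dx = 1225*π^2/12, so ||u'||_L² = 35*sqrt(3)*π/6.
Ratio ||u||_L² / ||u'||_L² = 2/(15*π).
Sharp Poincaré constant on H^1_0(0, 2/3) is C_P = L/π = 2/(3*π), achieved by sin(3*π/2·x).
This is the k = 5 harmonic; the ratio L/(kπ) is strictly less than C_P = L/π, consistent with the sharp inequality ||u||_L² ≤ C_P ||u'||_L².


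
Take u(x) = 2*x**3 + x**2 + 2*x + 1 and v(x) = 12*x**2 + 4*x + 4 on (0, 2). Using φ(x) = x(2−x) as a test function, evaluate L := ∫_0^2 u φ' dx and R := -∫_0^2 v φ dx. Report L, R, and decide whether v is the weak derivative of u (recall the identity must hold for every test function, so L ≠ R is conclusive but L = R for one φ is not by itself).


LHS = -224/15, RHS = -448/15. No, v is not the weak derivative of u.

u(x) = 2*x**3 + x**2 + 2*x + 1, classical derivative u'(x) = 6*x**2 + 2*x + 2.
φ(x) = x(2−x), so φ'(x) = 2 - 2*x.
Note φ(0) = φ(2) = 0, so the boundary term u·φ vanishes.
LHS = ∫_0^2 u(x) φ'(x) dx = ∫_0^2 (-4*x^4 + 2*x^3 - 2*x^2 + 2*x + 2) dx. Term by term:
  ∫_0^2 -4*x^4 dx = -128/5;  ∫_0^2 2*x^3 dx = 8;  ∫_0^2 -2*x^2 dx = -16/3;
  ∫_0^2 2*x dx = 4;  ∫_0^2 2 dx = 4.
Sum: -128/5 + 8 − 16/3 + 4 + 4 = -224/15.
So LHS = -224/15.
∫_0^2 v(x) φ(x) dx = ∫_0^2 (-12*x^4 + 20*x^3 + 4*x^2 + 8*x) dx. Term by term:
  ∫_0^2 -12*x^4 dx = -384/5;  ∫_0^2 20*x^3 dx = 80;  ∫_0^2 4*x^2 dx = 32/3;
  ∫_0^2 8*x dx = 16.
Sum: -384/5 + 80 + 32/3 + 16 = 448/15.
So RHS = -∫_0^2 v(x) φ(x) dx = -448/15.
LHS − RHS = 224/15 ≠ 0, so the identity fails.
(For a valid weak derivative the identity must hold for EVERY test function, in particular this one. The failure shows v is NOT the weak derivative of u.)
Correct weak derivative would be u'(x) = 6*x**2 + 2*x + 2.


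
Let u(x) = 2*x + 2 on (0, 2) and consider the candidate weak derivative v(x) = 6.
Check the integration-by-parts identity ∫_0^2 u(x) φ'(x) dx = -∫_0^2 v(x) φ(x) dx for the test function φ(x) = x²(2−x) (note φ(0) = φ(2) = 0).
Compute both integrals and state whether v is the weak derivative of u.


LHS = -8/3, RHS = -8. No, v is not the weak derivative of u.

u(x) = 2*x + 2, classical derivative u'(x) = 2.
φ(x) = x²(2−x), so φ'(x) = x*(4 - 3*x).
Note φ(0) = φ(2) = 0, so the boundary term u·φ vanishes.
LHS = ∫_0^2 u(x) φ'(x) dx = ∫_0^2 (-6*x^3 + 2*x^2 + 8*x) dx. Term by term:
  ∫_0^2 -6*x^3 dx = -24;  ∫_0^2 2*x^2 dx = 16/3;  ∫_0^2 8*x dx = 16.
Sum: -24 + 16/3 + 16 = -8/3.
So LHS = -8/3.
∫_0^2 v(x) φ(x) dx = ∫_0^2 (-6*x^3 + 12*x^2) dx. Term by term:
  ∫_0^2 -6*x^3 dx = -24;  ∫_0^2 12*x^2 dx = 32.
Sum: -24 + 32 = 8.
So RHS = -∫_0^2 v(x) φ(x) dx = -8.
LHS − RHS = 16/3 ≠ 0, so the identity fails.
(For a valid weak derivative the identity must hold for EVERY test function, in particular this one. The failure shows v is NOT the weak derivative of u.)
Correct weak derivative would be u'(x) = 2.


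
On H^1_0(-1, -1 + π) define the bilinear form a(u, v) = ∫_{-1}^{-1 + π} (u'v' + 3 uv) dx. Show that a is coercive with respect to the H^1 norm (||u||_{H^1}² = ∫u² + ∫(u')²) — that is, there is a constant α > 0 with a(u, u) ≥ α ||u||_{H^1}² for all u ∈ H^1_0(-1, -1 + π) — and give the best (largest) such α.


α = 1

Coercivity of a(·,·) on H^1_0(-1, -1 + π) means a(u, u) ≥ α ||u||_{H^1}² for every u ∈ H^1_0.
The interval has length L = π, and Poincaré/coercivity depend only on L. Here a(u, u) = ∫(u')² + (3)·∫u².
Here c = 3 ≥ 1, so a(u,u) = ∫(u')² + c∫u² ≥ ∫(u')² + ∫u² = ||u||_{H^1}², i.e. α = 1 works. No larger α is possible: a(u,u) ≥ α||u||_{H^1}² means (1−α)∫(u')² ≥ (α−c)∫u², and for the modes u_n = sin(nπ(x−x₀)/L) (x₀ the left endpoint) one has ∫u_n²/∫(u_n')² = (L/(nπ))² → 0, so a(u_n,u_n)/||u_n||_{H^1}² → 1. Hence the optimal constant is α = 1.
Therefore α = 1.


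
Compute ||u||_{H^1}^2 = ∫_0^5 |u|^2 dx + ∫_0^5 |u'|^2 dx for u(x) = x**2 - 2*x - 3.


||u||_{H^1}^2 = 595/3

The H^1 norm (squared) on an interval (0, L) is
  ||u||_{H^1}^2 = ∫_0^L u(x)^2 dx + ∫_0^L u'(x)^2 dx.
Compute u'(x) = 2*x - 2.
Then u(x)^2 = x**4 - 4*x**3 - 2*x**2 + 12*x + 9 and u'(x)^2 = 4*x**2 - 8*x + 4.
Integrate each monomial from 0 to 5 using ∫_0^5 c·x^n dx = c·5^(n+1)/(n+1):
  ∫_0^5 u(x)^2 dx = ∫_0^5 (x^4 - 4*x^3 - 2*x^2 + 12*x + 9) dx. Term by term:
    ∫_0^5 x^4 dx = 625;  ∫_0^5 -4*x^3 dx = -625;  ∫_0^5 -2*x^2 dx = -250/3;
    ∫_0^5 12*x dx = 150;  ∫_0^5 9 dx = 45.
  Sum: 625 − 625 − 250/3 + 150 + 45 = 335/3.
  ∫_0^5 u'(x)^2 dx = ∫_0^5 (4*x^2 - 8*x + 4) dx. Term by term:
    ∫_0^5 4*x^2 dx = 500/3;  ∫_0^5 -8*x dx = -100;  ∫_0^5 4 dx = 20.
  Sum: 500/3 − 100 + 20 = 260/3.
Adding: ||u||_{H^1}^2 = 335/3 + 260/3 = 595/3.


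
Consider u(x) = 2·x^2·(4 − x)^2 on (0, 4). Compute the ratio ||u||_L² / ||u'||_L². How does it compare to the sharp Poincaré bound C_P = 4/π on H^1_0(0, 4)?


||u||_L² / ||u'||_L² = 2*sqrt(3)/3 < C_P = 4/π.

u(x) = 2·x^2·(4 − x)^2, so u'(x) = 8*x*(x - 4)*(x - 2).
u(x) = 2·x^2·(4 − x)^2 vanishes at x = 0 and x = 4, so u ∈ H^1_0(0, 4). Differentiate via the product rule and integrate the resulting polynomials term by term.
  ∫_0^4 u² dx = ∫_0^4 (4*x^8 - 64*x^7 + 384*x^6 - 1024*x^5 + 1024*x^4) dx. Term by term:
    ∫_0^4 4*x^8 dx = 1048576/9;  ∫_0^4 -64*x^7 dx = -524288;  ∫_0^4 384*x^6 dx = 6291456/7;
    ∫_0^4 -1024*x^5 dx = -2097152/3;  ∫_0^4 1024*x^4 dx = 1048576/5.
  Sum: 1048576/9 − 524288 + 6291456/7 − 2097152/3 + 1048576/5 = 524288/315.
  ∫_0^4 (u')² dx = ∫_0^4 (64*x^6 - 768*x^5 + 3328*x^4 - 6144*x^3 + 4096*x^2) dx. Term by term:
    ∫_0^4 64*x^6 dx = 1048576/7;  ∫_0^4 -768*x^5 dx = -524288;  ∫_0^4 3328*x^4 dx = 3407872/5;
    ∫_0^4 -6144*x^3 dx = -393216;  ∫_0^4 4096*x^2 dx = 262144/3.
  Sum: 1048576/7 − 524288 + 3407872/5 − 393216 + 262144/3 = 131072/105.
∫_0^4 u² dx = 524288/315, so ||u||_L² = 512*sqrt(70)/105.
∫_0^4 (u')² dx = 131072/105, so ||u'||_L² = 256*sqrt(210)/105.
Ratio ||u||_L² / ||u'||_L² = 2*sqrt(3)/3.
Sharp Poincaré constant on H^1_0(0, 4) is C_P = L/π = 4/π, achieved by sin(π/4·x).
A polynomial bump cannot attain the sharp Poincaré constant (only the first sine eigenfunction does), so the ratio is strictly less than C_P, consistent with ||u||_L² ≤ C_P ||u'||_L².


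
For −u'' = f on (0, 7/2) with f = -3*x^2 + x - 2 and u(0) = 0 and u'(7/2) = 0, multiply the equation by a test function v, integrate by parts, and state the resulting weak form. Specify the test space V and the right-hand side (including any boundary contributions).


V = {v ∈ H^1(0, 7/2) : v(0) = 0} (test functions vanish at x = 0 where u is specified); weak form: ∫_0^7/2 u'v' dx = ∫_0^7/2 (-3*x^2 + x - 2) v dx for all v ∈ V.

Multiply both sides by a test function v and integrate from 0 to 7/2:
  ∫_0^7/2 −u''(x) v(x) dx = ∫_0^7/2 f(x) v(x) dx.
Integrate the LHS by parts once:
  ∫_0^7/2 −u'' v dx = −[u'(x) v(x)]_0^7/2 + ∫_0^7/2 u'(x) v'(x) dx.
Thus ∫_0^7/2 u'(x) v'(x) dx = ∫_0^7/2 f(x) v(x) dx + [u'(x) v(x)]_0^7/2.
Choose V so that boundary terms are either known or forced to vanish.
Mixed BC: u(0) = 0 (Dirichlet) and u'(7/2) = 0 (Neumann). Define V = {v ∈ H^1(0, 7/2) : v(0) = 0}. Then [u' v]_0^7/2 = u'(7/2)·v(7/2) − u'(0)·0 = 0.
Weak formulation: find u (satisfying any essential BC) such that ∫_0^7/2 u'(x) v'(x) dx = ∫_0^7/2 f v dx for all v ∈ V (Dirichlet at 0 absorbed into V; the Neumann datum at x = 7/2 is zero, so no boundary term remains).
Substituting f(x) = -3*x^2 + x - 2, the right-hand side is ∫_0^7/2 (-3*x^2 + x - 2) v dx.


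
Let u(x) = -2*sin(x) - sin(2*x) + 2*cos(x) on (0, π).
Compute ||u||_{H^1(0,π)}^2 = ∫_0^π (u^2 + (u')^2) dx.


||u||_{H^1(0,π)}^2 = -32/3 + 21*π/2

u'(x) = -2*sin(x) - 2*cos(x) - 2*cos(2*x).
Expand u² and (u')² and integrate term by term on (0, π), using: for integers n ≥ 1, ∫_0^π sin²(nx) dx = ∫_0^π cos²(nx) dx = π/2; for n ≠ n', ∫_0^π sin(nx)sin(n'x) dx = ∫_0^π cos(nx)cos(n'x) dx = 0; and by product-to-sum, ∫_0^π sin(nx)cos(n'x) dx = ½∫_0^π [sin((n+n')x) + sin((n−n')x)] dx, which is 0 when n+n' is even and 2n/(n²−n'²) when n+n' is odd (it need not vanish on (0, π)).
  u² squared terms: (-1)²·∫sin(2x)² dx = 1·π/2 = π/2;  (-2)²·∫sin(x)² dx = 4·π/2 = 2*π;  (2)²·∫cos(x)² dx = 4·π/2 = 2*π.
  u² cross terms: 2·(-1)·(-2)·∫sin(2x)·sin(x) dx = 4·(0) = 0;  2·(-1)·(2)·∫sin(2x)·cos(x) dx = -4·(4/3) = -16/3;  2·(-2)·(2)·∫sin(x)·cos(x) dx = -8·(0) = 0.
  So ∫_0^π u² dx = π/2 + 2*π + 2*π + 0 − 16/3 + 0 = -16/3 + 9*π/2.
  (u')² squared terms: (-2)²·∫cos(x)² dx = 4·π/2 = 2*π;  (-2)²·∫cos(2x)² dx = 4·π/2 = 2*π;  (-2)²·∫sin(x)² dx = 4·π/2 = 2*π.
  (u')² cross terms: 2·(-2)·(-2)·∫cos(x)·cos(2x) dx = 8·(0) = 0;  2·(-2)·(-2)·∫cos(x)·sin(x) dx = 8·(0) = 0;  2·(-2)·(-2)·∫cos(2x)·sin(x) dx = 8·(-2/3) = -16/3.
  So ∫_0^π (u')² dx = 2*π + 2*π + 2*π + 0 + 0 − 16/3 = -16/3 + 6*π.
||u||_{H^1}^2 = (-16/3 + 9*π/2) + (-16/3 + 6*π) = -32/3 + 21*π/2.


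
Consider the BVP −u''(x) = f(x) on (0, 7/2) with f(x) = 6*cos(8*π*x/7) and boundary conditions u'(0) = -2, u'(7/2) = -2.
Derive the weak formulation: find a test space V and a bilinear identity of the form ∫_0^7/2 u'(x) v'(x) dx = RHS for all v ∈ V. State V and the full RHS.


V = H^1(0, 7/2) (v unrestricted at boundary; u is determined up to an additive constant); weak form: ∫_0^7/2 u'v' dx = ∫_0^7/2 (6*cos(8*π*x/7)) v dx − 2·v(7/2) + 2·v(0) for all v ∈ V.

Multiply both sides by a test function v and integrate from 0 to 7/2:
  ∫_0^7/2 −u''(x) v(x) dx = ∫_0^7/2 f(x) v(x) dx.
Integrate the LHS by parts once:
  ∫_0^7/2 −u'' v dx = −[u'(x) v(x)]_0^7/2 + ∫_0^7/2 u'(x) v'(x) dx.
Thus ∫_0^7/2 u'(x) v'(x) dx = ∫_0^7/2 f(x) v(x) dx + [u'(x) v(x)]_0^7/2.
Choose V so that boundary terms are either known or forced to vanish.
u has inhomogeneous Neumann u'(0) = -2, u'(7/2) = -2. [u' v]_0^7/2 = (-2)·v(7/2) − (-2)·v(0) = − 2·v(7/2) + 2·v(0). Take V = H^1(0, 7/2); boundary term becomes part of RHS.
Weak formulation: find u (satisfying any essential BC) such that ∫_0^7/2 u'(x) v'(x) dx = ∫_0^7/2 f v dx − 2·v(7/2) + 2·v(0) for all v ∈ V (Neumann data are natural BCs: they enter the RHS as boundary terms).
Substituting f(x) = 6*cos(8*π*x/7), the right-hand side is ∫_0^7/2 (6*cos(8*π*x/7)) v dx − 2·v(7/2) + 2·v(0).
Compatibility check (pure Neumann): taking v ≡ 1 ∈ V gives 0 = ∫_0^7/2 f dx + (-2) − (-2), i.e. ∫_0^7/2 f dx must equal u'(0) − u'(7/2) = 0. Indeed ∫_0^7/2 (6*cos(8*π*x/7)) dx = 0, so the data are compatible. The solution is then unique only up to an additive constant (fix it e.g. by requiring ∫_0^7/2 u dx = 0).


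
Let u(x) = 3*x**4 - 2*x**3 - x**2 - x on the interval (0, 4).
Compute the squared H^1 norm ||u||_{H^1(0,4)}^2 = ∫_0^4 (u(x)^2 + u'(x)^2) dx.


||u||_{H^1}^2 = 41540612/105

The H^1 norm (squared) on an interval (0, L) is
  ||u||_{H^1}^2 = ∫_0^L u(x)^2 dx + ∫_0^L u'(x)^2 dx.
Compute u'(x) = 12*x**3 - 6*x**2 - 2*x - 1.
Then u(x)^2 = 9*x**8 - 12*x**7 - 2*x**6 - 2*x**5 + 5*x**4 + 2*x**3 + x**2 and u'(x)^2 = 144*x**6 - 144*x**5 - 12*x**4 + 16*x**2 + 4*x + 1.
Integrate each monomial from 0 to 4 using ∫_0^4 c·x^n dx = c·4^(n+1)/(n+1):
  ∫_0^4 u(x)^2 dx = ∫_0^4 (9*x^8 - 12*x^7 - 2*x^6 - 2*x^5 + 5*x^4 + 2*x^3 + x^2) dx. Term by term:
    ∫_0^4 9*x^8 dx = 262144;  ∫_0^4 -12*x^7 dx = -98304;  ∫_0^4 -2*x^6 dx = -32768/7;
    ∫_0^4 -2*x^5 dx = -4096/3;  ∫_0^4 5*x^4 dx = 1024;  ∫_0^4 2*x^3 dx = 128;
    ∫_0^4 x^2 dx = 64/3.
  Sum: 262144 − 98304 − 32768/7 − 4096/3 + 1024 + 128 + 64/3 = 1112768/7.
  ∫_0^4 u'(x)^2 dx = ∫_0^4 (144*x^6 - 144*x^5 - 12*x^4 + 16*x^2 + 4*x + 1) dx. Term by term:
    ∫_0^4 144*x^6 dx = 2359296/7;  ∫_0^4 -144*x^5 dx = -98304;  ∫_0^4 -12*x^4 dx = -12288/5;
    ∫_0^4 16*x^2 dx = 1024/3;  ∫_0^4 4*x dx = 32;  ∫_0^4 1 dx = 4.
  Sum: 2359296/7 − 98304 − 12288/5 + 1024/3 + 32 + 4 = 24849092/105.
Adding: ||u||_{H^1}^2 = 1112768/7 + 24849092/105 = 41540612/105.


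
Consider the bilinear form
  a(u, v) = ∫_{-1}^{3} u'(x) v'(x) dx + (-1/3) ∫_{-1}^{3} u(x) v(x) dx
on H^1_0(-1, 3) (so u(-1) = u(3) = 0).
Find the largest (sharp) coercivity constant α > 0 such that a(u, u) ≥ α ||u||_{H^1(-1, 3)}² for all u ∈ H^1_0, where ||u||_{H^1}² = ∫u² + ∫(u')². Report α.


α = (-16/3 + π^2)/(π^2 + 16)

Coercivity of a(·,·) on H^1_0(-1, 3) means a(u, u) ≥ α ||u||_{H^1}² for every u ∈ H^1_0.
The interval has length L = 4, and Poincaré/coercivity depend only on L. Here a(u, u) = ∫(u')² + (-1/3)·∫u².
Here c = -1/3 < 0 with |c| < (π/L)² = π^2/16, so coercivity still holds. The condition a(u,u) ≥ α||u||_{H^1}² reads (1−α)∫(u')² ≥ (α−c)∫u². Any admissible α is ≤ 1 (rapidly oscillating u have ∫u²/∫(u')² → 0), and α = 1 would force 0 ≥ (1−c)∫u², impossible since c < 1; so 1−α > 0. By the sharp Poincaré inequality on H^1_0 of an interval of length L, ∫(u')² ≥ (π/L)²∫u² with equality for the first sine mode sin(π(x−x₀)/L) (x₀ the left endpoint), so the inequality holds for all u iff (1−α)(π/L)² ≥ α − c, i.e. α ≤ ((π/L)² + c)/((π/L)² + 1) = (1 + c(L/π)²)/(1 + (L/π)²). (Direct route, valid since c ≤ 0: Poincaré gives c∫u² ≥ c(L/π)²∫(u')², so a(u,u) ≥ (1 + c(L/π)²)∫(u')², while ||u||_{H^1}² ≤ (1 + (L/π)²)∫(u')²; dividing yields the same α.) With (π/L)² = π^2/16 and c = -1/3, the largest admissible constant is α = ((π/L)² + c)/((π/L)² + 1).
Simplifying, α = (-16/3 + π^2)/(π^2 + 16).


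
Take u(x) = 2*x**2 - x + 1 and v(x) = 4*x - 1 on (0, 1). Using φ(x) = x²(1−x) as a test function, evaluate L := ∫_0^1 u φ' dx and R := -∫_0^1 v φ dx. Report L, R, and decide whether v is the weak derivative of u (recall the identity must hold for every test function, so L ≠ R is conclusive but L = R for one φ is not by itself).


LHS = -7/60, RHS = -7/60. Yes, v = u' weakly.

u(x) = 2*x**2 - x + 1, classical derivative u'(x) = 4*x - 1.
φ(x) = x²(1−x), so φ'(x) = x*(2 - 3*x).
Note φ(0) = φ(1) = 0, so the boundary term u·φ vanishes.
LHS = ∫_0^1 u(x) φ'(x) dx = ∫_0^1 (-6*x^4 + 7*x^3 - 5*x^2 + 2*x) dx. Term by term:
  ∫_0^1 -6*x^4 dx = -6/5;  ∫_0^1 7*x^3 dx = 7/4;  ∫_0^1 -5*x^2 dx = -5/3;
  ∫_0^1 2*x dx = 1.
Sum: -6/5 + 7/4 − 5/3 + 1 = -7/60.
So LHS = -7/60.
∫_0^1 v(x) φ(x) dx = ∫_0^1 (-4*x^4 + 5*x^3 - x^2) dx. Term by term:
  ∫_0^1 -4*x^4 dx = -4/5;  ∫_0^1 5*x^3 dx = 5/4;  ∫_0^1 -x^2 dx = -1/3.
Sum: -4/5 + 5/4 − 1/3 = 7/60.
So RHS = -∫_0^1 v(x) φ(x) dx = -7/60.
LHS = RHS, so the identity holds for this test φ.
Moreover u is smooth here and v(x) = u'(x) = 4*x - 1 pointwise, so the identity holds for every test function. Hence v is the weak derivative of u.


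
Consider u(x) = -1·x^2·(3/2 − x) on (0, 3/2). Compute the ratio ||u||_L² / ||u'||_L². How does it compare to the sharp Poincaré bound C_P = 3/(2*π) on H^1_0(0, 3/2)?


||u||_L² / ||u'||_L² = 3*sqrt(14)/28 < C_P = 3/(2*π).

u(x) = -1·x^2·(3/2 − x), so u'(x) = 3*x*(x - 1).
u(x) = -1·x^2·(3/2 − x) vanishes at x = 0 and x = 3/2, so u ∈ H^1_0(0, 3/2). Differentiate via the product rule and integrate the resulting polynomials term by term.
  ∫_0^3/2 u² dx = ∫_0^3/2 (x^6 - 3*x^5 + 9*x^4/4) dx. Term by term:
    ∫_0^3/2 x^6 dx = 2187/896;  ∫_0^3/2 -3*x^5 dx = -729/128;  ∫_0^3/2 9*x^4/4 dx = 2187/640.
  Sum: 2187/896 − 729/128 + 2187/640 = 729/4480.
  ∫_0^3/2 (u')² dx = ∫_0^3/2 (9*x^4 - 18*x^3 + 9*x^2) dx. Term by term:
    ∫_0^3/2 9*x^4 dx = 2187/160;  ∫_0^3/2 -18*x^3 dx = -729/32;  ∫_0^3/2 9*x^2 dx = 81/8.
  Sum: 2187/160 − 729/32 + 81/8 = 81/80.
∫_0^3/2 u² dx = 729/4480, so ||u||_L² = 27*sqrt(70)/560.
∫_0^3/2 (u')² dx = 81/80, so ||u'||_L² = 9*sqrt(5)/20.
Ratio ||u||_L² / ||u'||_L² = 3*sqrt(14)/28.
Sharp Poincaré constant on H^1_0(0, 3/2) is C_P = L/π = 3/(2*π), achieved by sin(2*π/3·x).
A polynomial bump cannot attain the sharp Poincaré constant (only the first sine eigenfunction does), so the ratio is strictly less than C_P, consistent with ||u||_L² ≤ C_P ||u'||_L².


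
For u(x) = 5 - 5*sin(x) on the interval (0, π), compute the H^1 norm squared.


||u||_{H^1(0,π)}^2 = -100 + 50*π

u'(x) = -5*cos(x).
Expand u² and (u')² and integrate term by term on (0, π), using: for integers n ≥ 1, ∫_0^π sin²(nx) dx = ∫_0^π cos²(nx) dx = π/2; for n ≠ n', ∫_0^π sin(nx)sin(n'x) dx = ∫_0^π cos(nx)cos(n'x) dx = 0; and by product-to-sum, ∫_0^π sin(nx)cos(n'x) dx = ½∫_0^π [sin((n+n')x) + sin((n−n')x)] dx, which is 0 when n+n' is even and 2n/(n²−n'²) when n+n' is odd (it need not vanish on (0, π)). For the constant mode: ∫_0^π 1 dx = π, ∫_0^π cos(nx) dx = 0, ∫_0^π sin(nx) dx = (1−(−1)^n)/n.
  u² squared terms: (5)²·∫1 dx = 25·π = 25*π;  (-5)²·∫sin(x)² dx = 25·π/2 = 25*π/2.
  u² cross terms: 2·(5)·(-5)·∫1·sin(x) dx = -50·(2) = -100.
  So ∫_0^π u² dx = 25*π + 25*π/2 − 100 = -100 + 75*π/2.
  (u')² squared terms: (-5)²·∫cos(x)² dx = 25·π/2 = 25*π/2.
  So ∫_0^π (u')² dx = 25*π/2.
||u||_{H^1}^2 = (-100 + 75*π/2) + (25*π/2) = -100 + 50*π.


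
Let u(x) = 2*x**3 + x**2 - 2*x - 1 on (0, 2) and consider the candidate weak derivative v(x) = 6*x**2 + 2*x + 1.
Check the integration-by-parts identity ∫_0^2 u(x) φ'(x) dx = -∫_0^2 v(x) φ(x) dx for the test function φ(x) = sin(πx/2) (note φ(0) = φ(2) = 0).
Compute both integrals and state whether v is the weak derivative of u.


LHS = -48/π + 192/π^3, RHS = -60/π + 192/π^3. No, v is not the weak derivative of u.

u(x) = 2*x**3 + x**2 - 2*x - 1, classical derivative u'(x) = 6*x**2 + 2*x - 2.
φ(x) = sin(πx/2), so φ'(x) = π*cos(π*x/2)/2.
Note φ(0) = φ(2) = 0, so the boundary term u·φ vanishes.
LHS = ∫_0^2 u(x) φ'(x) dx = ∫_0^2 (π*x^3*cos(π*x/2) + π*x^2*cos(π*x/2)/2 - π*x*cos(π*x/2) - π*cos(π*x/2)/2) dx. Term by term:
  ∫_0^2 -π*cos(π*x/2)/2 dx = 0;  ∫_0^2 π*x^3*cos(π*x/2) dx = -48/π + 192/π^3;  ∫_0^2 π*x^2*cos(π*x/2)/2 dx = -8/π;
  ∫_0^2 -π*x*cos(π*x/2) dx = 8/π.
Sum: 0 + -48/π + 192/π^3 − 8/π + 8/π = -48/π + 192/π^3.
So LHS = -48/π + 192/π^3.
∫_0^2 v(x) φ(x) dx = ∫_0^2 (6*x^2*sin(π*x/2) + 2*x*sin(π*x/2) + sin(π*x/2)) dx. Term by term:
  ∫_0^2 2*x*sin(π*x/2) dx = 8/π;  ∫_0^2 6*x^2*sin(π*x/2) dx = -192/π^3 + 48/π;  ∫_0^2 sin(π*x/2) dx = 4/π.
Sum: 8/π + -192/π^3 + 48/π + 4/π = -192/π^3 + 60/π.
So RHS = -∫_0^2 v(x) φ(x) dx = -60/π + 192/π^3.
LHS − RHS = 12/π ≠ 0, so the identity fails.
(For a valid weak derivative the identity must hold for EVERY test function, in particular this one. The failure shows v is NOT the weak derivative of u.)
Correct weak derivative would be u'(x) = 6*x**2 + 2*x - 2.


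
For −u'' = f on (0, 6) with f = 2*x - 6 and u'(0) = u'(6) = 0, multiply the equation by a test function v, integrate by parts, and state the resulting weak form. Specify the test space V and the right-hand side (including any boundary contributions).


V = H^1(0, 6) (no boundary constraint on v; u is determined up to an additive constant); weak form: ∫_0^6 u'v' dx = ∫_0^6 (2*x - 6) v dx for all v ∈ V.

Multiply both sides by a test function v and integrate from 0 to 6:
  ∫_0^6 −u''(x) v(x) dx = ∫_0^6 f(x) v(x) dx.
Integrate the LHS by parts once:
  ∫_0^6 −u'' v dx = −[u'(x) v(x)]_0^6 + ∫_0^6 u'(x) v'(x) dx.
Thus ∫_0^6 u'(x) v'(x) dx = ∫_0^6 f(x) v(x) dx + [u'(x) v(x)]_0^6.
Choose V so that boundary terms are either known or forced to vanish.
u has homogeneous Neumann: u'(0) = u'(6) = 0. So [u' v]_0^6 = 0·v(6) − 0·v(0) = 0 for any v; take V = H^1(0, 6).
Weak formulation: find u (satisfying any essential BC) such that ∫_0^6 u'(x) v'(x) dx = ∫_0^6 f v dx for all v ∈ V (homogeneous Neumann, so boundary terms vanish).
Substituting f(x) = 2*x - 6, the right-hand side is ∫_0^6 (2*x - 6) v dx.
Compatibility check (pure Neumann): taking v ≡ 1 ∈ V gives 0 = ∫_0^6 f dx + (0) − (0), i.e. ∫_0^6 f dx must equal u'(0) − u'(6) = 0. Indeed ∫_0^6 (2*x - 6) dx = 0, so the data are compatible. The solution is then unique only up to an additive constant (fix it e.g. by requiring ∫_0^6 u dx = 0).


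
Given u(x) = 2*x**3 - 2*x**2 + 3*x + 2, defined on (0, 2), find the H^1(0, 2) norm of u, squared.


||u||_{H^1}^2 = 8958/35

The H^1 norm (squared) on an interval (0, L) is
  ||u||_{H^1}^2 = ∫_0^L u(x)^2 dx + ∫_0^L u'(x)^2 dx.
Compute u'(x) = 6*x**2 - 4*x + 3.
Then u(x)^2 = 4*x**6 - 8*x**5 + 16*x**4 - 4*x**3 + x**2 + 12*x + 4 and u'(x)^2 = 36*x**4 - 48*x**3 + 52*x**2 - 24*x + 9.
Integrate each monomial from 0 to 2 using ∫_0^2 c·x^n dx = c·2^(n+1)/(n+1):
  ∫_0^2 u(x)^2 dx = ∫_0^2 (4*x^6 - 8*x^5 + 16*x^4 - 4*x^3 + x^2 + 12*x + 4) dx. Term by term:
    ∫_0^2 4*x^6 dx = 512/7;  ∫_0^2 -8*x^5 dx = -256/3;  ∫_0^2 16*x^4 dx = 512/5;
    ∫_0^2 -4*x^3 dx = -16;  ∫_0^2 x^2 dx = 8/3;  ∫_0^2 12*x dx = 24;
    ∫_0^2 4 dx = 8.
  Sum: 512/7 − 256/3 + 512/5 − 16 + 8/3 + 24 + 8 = 11432/105.
  ∫_0^2 u'(x)^2 dx = ∫_0^2 (36*x^4 - 48*x^3 + 52*x^2 - 24*x + 9) dx. Term by term:
    ∫_0^2 36*x^4 dx = 1152/5;  ∫_0^2 -48*x^3 dx = -192;  ∫_0^2 52*x^2 dx = 416/3;
    ∫_0^2 -24*x dx = -48;  ∫_0^2 9 dx = 18.
  Sum: 1152/5 − 192 + 416/3 − 48 + 18 = 2206/15.
Adding: ||u||_{H^1}^2 = 11432/105 + 2206/15 = 8958/35.


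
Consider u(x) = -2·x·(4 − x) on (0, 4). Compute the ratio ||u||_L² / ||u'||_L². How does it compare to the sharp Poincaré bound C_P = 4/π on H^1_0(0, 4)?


||u||_L² / ||u'||_L² = 2*sqrt(10)/5 < C_P = 4/π.

u(x) = -2·x·(4 − x), so u'(x) = 4*x - 8.
u(x) = -2·x·(4 − x) vanishes at x = 0 and x = 4, so u ∈ H^1_0(0, 4). Differentiate via the product rule and integrate the resulting polynomials term by term.
  ∫_0^4 u² dx = ∫_0^4 (4*x^4 - 32*x^3 + 64*x^2) dx. Term by term:
    ∫_0^4 4*x^4 dx = 4096/5;  ∫_0^4 -32*x^3 dx = -2048;  ∫_0^4 64*x^2 dx = 4096/3.
  Sum: 4096/5 − 2048 + 4096/3 = 2048/15.
  ∫_0^4 (u')² dx = ∫_0^4 (16*x^2 - 64*x + 64) dx. Term by term:
    ∫_0^4 16*x^2 dx = 1024/3;  ∫_0^4 -64*x dx = -512;  ∫_0^4 64 dx = 256.
  Sum: 1024/3 − 512 + 256 = 256/3.
∫_0^4 u² dx = 2048/15, so ||u||_L² = 32*sqrt(30)/15.
∫_0^4 (u')² dx = 256/3, so ||u'||_L² = 16*sqrt(3)/3.
Ratio ||u||_L² / ||u'||_L² = 2*sqrt(10)/5.
Sharp Poincaré constant on H^1_0(0, 4) is C_P = L/π = 4/π, achieved by sin(π/4·x).
A polynomial bump cannot attain the sharp Poincaré constant (only the first sine eigenfunction does), so the ratio is strictly less than C_P, consistent with ||u||_L² ≤ C_P ||u'||_L².


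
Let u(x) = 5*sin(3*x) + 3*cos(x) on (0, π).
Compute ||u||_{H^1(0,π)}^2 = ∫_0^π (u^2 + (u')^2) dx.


||u||_{H^1(0,π)}^2 = 134*π

u'(x) = -3*sin(x) + 15*cos(3*x).
Expand u² and (u')² and integrate term by term on (0, π), using: for integers n ≥ 1, ∫_0^π sin²(nx) dx = ∫_0^π cos²(nx) dx = π/2; for n ≠ n', ∫_0^π sin(nx)sin(n'x) dx = ∫_0^π cos(nx)cos(n'x) dx = 0; and by product-to-sum, ∫_0^π sin(nx)cos(n'x) dx = ½∫_0^π [sin((n+n')x) + sin((n−n')x)] dx, which is 0 when n+n' is even and 2n/(n²−n'²) when n+n' is odd (it need not vanish on (0, π)).
  u² squared terms: (3)²·∫cos(x)² dx = 9·π/2 = 9*π/2;  (5)²·∫sin(3x)² dx = 25·π/2 = 25*π/2.
  u² cross terms: 2·(3)·(5)·∫cos(x)·sin(3x) dx = 30·(0) = 0.
  So ∫_0^π u² dx = 9*π/2 + 25*π/2 + 0 = 17*π.
  (u')² squared terms: (-3)²·∫sin(x)² dx = 9·π/2 = 9*π/2;  (15)²·∫cos(3x)² dx = 225·π/2 = 225*π/2.
  (u')² cross terms: 2·(-3)·(15)·∫sin(x)·cos(3x) dx = -90·(0) = 0.
  So ∫_0^π (u')² dx = 9*π/2 + 225*π/2 + 0 = 117*π.
||u||_{H^1}^2 = (17*π) + (117*π) = 134*π.


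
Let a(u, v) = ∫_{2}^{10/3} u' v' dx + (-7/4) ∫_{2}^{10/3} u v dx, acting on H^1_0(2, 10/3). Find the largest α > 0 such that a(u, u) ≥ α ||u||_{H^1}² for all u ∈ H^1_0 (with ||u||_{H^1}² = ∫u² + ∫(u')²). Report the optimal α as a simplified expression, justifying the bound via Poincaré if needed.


α = (-28 + 9*π^2)/(16 + 9*π^2)

Coercivity of a(·,·) on H^1_0(2, 10/3) means a(u, u) ≥ α ||u||_{H^1}² for every u ∈ H^1_0.
The interval has length L = 4/3, and Poincaré/coercivity depend only on L. Here a(u, u) = ∫(u')² + (-7/4)·∫u².
Here c = -7/4 < 0 with |c| < (π/L)² = 9*π^2/16, so coercivity still holds. The condition a(u,u) ≥ α||u||_{H^1}² reads (1−α)∫(u')² ≥ (α−c)∫u². Any admissible α is ≤ 1 (rapidly oscillating u have ∫u²/∫(u')² → 0), and α = 1 would force 0 ≥ (1−c)∫u², impossible since c < 1; so 1−α > 0. By the sharp Poincaré inequality on H^1_0 of an interval of length L, ∫(u')² ≥ (π/L)²∫u² with equality for the first sine mode sin(π(x−x₀)/L) (x₀ the left endpoint), so the inequality holds for all u iff (1−α)(π/L)² ≥ α − c, i.e. α ≤ ((π/L)² + c)/((π/L)² + 1) = (1 + c(L/π)²)/(1 + (L/π)²). (Direct route, valid since c ≤ 0: Poincaré gives c∫u² ≥ c(L/π)²∫(u')², so a(u,u) ≥ (1 + c(L/π)²)∫(u')², while ||u||_{H^1}² ≤ (1 + (L/π)²)∫(u')²; dividing yields the same α.) With (π/L)² = 9*π^2/16 and c = -7/4, the largest admissible constant is α = ((π/L)² + c)/((π/L)² + 1).
Simplifying, α = (-28 + 9*π^2)/(16 + 9*π^2).


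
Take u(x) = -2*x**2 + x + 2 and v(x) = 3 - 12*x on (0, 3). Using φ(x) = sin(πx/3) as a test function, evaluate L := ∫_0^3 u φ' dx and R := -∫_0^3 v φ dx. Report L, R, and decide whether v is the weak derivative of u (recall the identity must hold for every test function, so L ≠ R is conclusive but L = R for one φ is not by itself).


LHS = 30/π, RHS = 90/π. No, v is not the weak derivative of u.

u(x) = -2*x**2 + x + 2, classical derivative u'(x) = 1 - 4*x.
φ(x) = sin(πx/3), so φ'(x) = π*cos(π*x/3)/3.
Note φ(0) = φ(3) = 0, so the boundary term u·φ vanishes.
LHS = ∫_0^3 u(x) φ'(x) dx = ∫_0^3 (-2*π*x^2*cos(π*x/3)/3 + π*x*cos(π*x/3)/3 + 2*π*cos(π*x/3)/3) dx. Term by term:
  ∫_0^3 2*π*cos(π*x/3)/3 dx = 0;  ∫_0^3 -2*π*x^2*cos(π*x/3)/3 dx = 36/π;  ∫_0^3 π*x*cos(π*x/3)/3 dx = -6/π.
Sum: 0 + 36/π − 6/π = 30/π.
So LHS = 30/π.
∫_0^3 v(x) φ(x) dx = ∫_0^3 (-12*x*sin(π*x/3) + 3*sin(π*x/3)) dx. Term by term:
  ∫_0^3 3*sin(π*x/3) dx = 18/π;  ∫_0^3 -12*x*sin(π*x/3) dx = -108/π.
Sum: 18/π − 108/π = -90/π.
So RHS = -∫_0^3 v(x) φ(x) dx = 90/π.
LHS − RHS = -60/π ≠ 0, so the identity fails.
(For a valid weak derivative the identity must hold for EVERY test function, in particular this one. The failure shows v is NOT the weak derivative of u.)
Correct weak derivative would be u'(x) = 1 - 4*x.


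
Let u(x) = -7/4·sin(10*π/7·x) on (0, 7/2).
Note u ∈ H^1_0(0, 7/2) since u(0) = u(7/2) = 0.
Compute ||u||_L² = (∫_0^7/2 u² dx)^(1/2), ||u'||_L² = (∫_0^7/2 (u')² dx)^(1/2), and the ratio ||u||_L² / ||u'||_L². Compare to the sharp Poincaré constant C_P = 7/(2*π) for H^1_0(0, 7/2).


||u||_L² / ||u'||_L² = 7/(10*π) < C_P = 7/(2*π).

u(x) = -7/4·sin(10*π/7·x), so u'(x) = -5*π*cos(10*π*x/7)/2.
Writing u(x) = A·sin(kπx/L) with A = -7/4 and k = 5, use ∫_0^L sin²(kπx/L) dx = L/2 and ∫_0^L cos²(kπx/L) dx = L/2.
u² = 49/16·sin²(10*π/7·x) and (u')² = 25*π^2/4·cos²(10*π/7·x), and each of sin², cos² integrates to L/2 = 7/4 over (0, 7/2).
∫_0^7/2 u² dx = 343/64, so ||u||_L² = 7*sqrt(7)/8.
∫_0^7/2 (u')² dx = 175*π^2/16, so ||u'||_L² = 5*sqrt(7)*π/4.
Ratio ||u||_L² / ||u'||_L² = 7/(10*π).
Sharp Poincaré constant on H^1_0(0, 7/2) is C_P = L/π = 7/(2*π), achieved by sin(2*π/7·x).
This is the k = 5 harmonic; the ratio L/(kπ) is strictly less than C_P = L/π, consistent with the sharp inequality ||u||_L² ≤ C_P ||u'||_L².
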